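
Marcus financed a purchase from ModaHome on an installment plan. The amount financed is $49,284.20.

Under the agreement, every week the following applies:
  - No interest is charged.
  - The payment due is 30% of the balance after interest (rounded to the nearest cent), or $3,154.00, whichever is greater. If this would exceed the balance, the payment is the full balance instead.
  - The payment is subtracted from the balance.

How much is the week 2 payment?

$10,349.68

# | Opening | Payment | End bal
1 | $49,284.20 | $14,785.26 | $34,498.94
2 | $34,498.94 | $10,349.68 | $24,149.26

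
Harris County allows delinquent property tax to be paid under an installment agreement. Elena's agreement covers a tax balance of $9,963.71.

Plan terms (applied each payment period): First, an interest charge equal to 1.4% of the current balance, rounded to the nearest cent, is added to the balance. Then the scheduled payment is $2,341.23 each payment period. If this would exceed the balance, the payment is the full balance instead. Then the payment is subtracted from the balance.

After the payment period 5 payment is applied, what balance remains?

$0.00

Payment period 1: $9,963.71 +$139.49 interest = $10,103.20; pay $2,341.23 → $7,761.97
Payment period 2: $7,761.97 +$108.67 interest = $7,870.64; pay $2,341.23 → $5,529.41
Payment period 3: $5,529.41 +$77.41 interest = $5,606.82; pay $2,341.23 → $3,265.59
Payment period 4: $3,265.59 +$45.72 interest = $3,311.31; pay $2,341.23 → $970.08
Payment period 5: $970.08 +$13.58 interest = $983.66; pay $983.66 → $0.00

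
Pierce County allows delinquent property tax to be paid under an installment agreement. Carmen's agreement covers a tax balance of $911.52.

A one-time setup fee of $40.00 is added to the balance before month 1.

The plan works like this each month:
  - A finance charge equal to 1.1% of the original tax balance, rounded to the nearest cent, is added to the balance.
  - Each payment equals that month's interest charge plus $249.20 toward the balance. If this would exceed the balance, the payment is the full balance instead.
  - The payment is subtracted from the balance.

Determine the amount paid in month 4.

$213.95

# | Opening | Interest | Payment | End bal
1 | $951.52 | $10.03 | $259.23 | $702.32
2 | $702.32 | $10.03 | $259.23 | $453.12
3 | $453.12 | $10.03 | $259.23 | $203.92
4 | $203.92 | $10.03 | $213.95 | $0.00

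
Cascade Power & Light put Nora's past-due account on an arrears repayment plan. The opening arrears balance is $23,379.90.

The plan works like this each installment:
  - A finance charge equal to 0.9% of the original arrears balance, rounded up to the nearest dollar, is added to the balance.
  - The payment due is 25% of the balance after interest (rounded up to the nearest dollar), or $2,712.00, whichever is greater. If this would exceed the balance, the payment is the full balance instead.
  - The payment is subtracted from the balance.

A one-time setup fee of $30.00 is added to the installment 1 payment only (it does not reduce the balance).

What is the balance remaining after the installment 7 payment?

$224.90

# | Opening | Interest | Payment | Fee | End bal
1 | $23,379.90 | $211.00 | $5,898.00 | $30.00 | $17,692.90
2 | $17,692.90 | $211.00 | $4,476.00 | — | $13,427.90
3 | $13,427.90 | $211.00 | $3,410.00 | — | $10,228.90
4 | $10,228.90 | $211.00 | $2,712.00 | — | $7,727.90
5 | $7,727.90 | $211.00 | $2,712.00 | — | $5,226.90
6 | $5,226.90 | $211.00 | $2,712.00 | — | $2,725.90
7 | $2,725.90 | $211.00 | $2,712.00 | — | $224.90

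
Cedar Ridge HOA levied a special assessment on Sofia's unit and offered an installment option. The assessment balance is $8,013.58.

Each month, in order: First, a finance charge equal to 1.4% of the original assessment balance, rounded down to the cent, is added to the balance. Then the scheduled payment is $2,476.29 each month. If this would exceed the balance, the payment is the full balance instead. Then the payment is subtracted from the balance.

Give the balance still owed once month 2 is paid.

Month 1: $8,013.58 +$112.19 interest = $8,125.77; pay $2,476.29 → $5,649.48
Month 2: $5,649.48 +$112.19 interest = $5,761.67; pay $2,476.29 → $3,285.38

$3,285.38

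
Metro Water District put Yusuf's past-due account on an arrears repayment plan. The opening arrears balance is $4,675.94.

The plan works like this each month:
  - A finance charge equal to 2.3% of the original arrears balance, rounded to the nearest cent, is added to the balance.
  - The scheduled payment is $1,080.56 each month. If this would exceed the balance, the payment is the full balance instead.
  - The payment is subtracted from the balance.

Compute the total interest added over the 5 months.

Month 1: opening $4,675.94; interest $107.55 → $4,783.49; payment $1,080.56; balance $3,702.93
Month 2: opening $3,702.93; interest $107.55 → $3,810.48; payment $1,080.56; balance $2,729.92
Month 3: opening $2,729.92; interest $107.55 → $2,837.47; payment $1,080.56; balance $1,756.91
Month 4: opening $1,756.91; interest $107.55 → $1,864.46; payment $1,080.56; balance $783.90
Month 5: opening $783.90; interest $107.55 → $891.45; payment $891.45; balance $0.00
Total interest: $107.55 + $107.55 + $107.55 + $107.55 + $107.55 = $537.75

$537.75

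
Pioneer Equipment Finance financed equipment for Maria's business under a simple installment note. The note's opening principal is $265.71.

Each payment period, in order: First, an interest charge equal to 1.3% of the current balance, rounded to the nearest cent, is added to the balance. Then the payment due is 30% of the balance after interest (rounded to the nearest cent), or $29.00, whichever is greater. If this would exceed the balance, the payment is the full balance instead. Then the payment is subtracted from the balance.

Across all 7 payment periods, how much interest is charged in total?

Payment period 1: $265.71 +$3.45 interest = $269.16; pay $80.75 → $188.41
Payment period 2: $188.41 +$2.45 interest = $190.86; pay $57.26 → $133.60
Payment period 3: $133.60 +$1.74 interest = $135.34; pay $40.60 → $94.74
Payment period 4: $94.74 +$1.23 interest = $95.97; pay $29.00 → $66.97
Payment period 5: $66.97 +$0.87 interest = $67.84; pay $29.00 → $38.84
Payment period 6: $38.84 +$0.50 interest = $39.34; pay $29.00 → $10.34
Payment period 7: $10.34 +$0.13 interest = $10.47; pay $10.47 → $0.00
Total interest: $3.45 + $2.45 + $1.74 + $1.23 + $0.87 + $0.50 + $0.13 = $10.37

$10.37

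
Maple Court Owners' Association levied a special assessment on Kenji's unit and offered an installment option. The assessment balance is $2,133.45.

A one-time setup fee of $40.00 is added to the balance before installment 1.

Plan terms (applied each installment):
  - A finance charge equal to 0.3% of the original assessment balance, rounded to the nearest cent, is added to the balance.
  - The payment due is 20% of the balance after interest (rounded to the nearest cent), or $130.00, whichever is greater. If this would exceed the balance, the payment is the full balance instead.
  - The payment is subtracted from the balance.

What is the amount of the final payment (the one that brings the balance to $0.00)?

Installment 1: opening $2,173.45; interest $6.40 → $2,179.85; payment $435.97; balance $1,743.88
Installment 2: opening $1,743.88; interest $6.40 → $1,750.28; payment $350.06; balance $1,400.22
Installment 3: opening $1,400.22; interest $6.40 → $1,406.62; payment $281.32; balance $1,125.30
Installment 4: opening $1,125.30; interest $6.40 → $1,131.70; payment $226.34; balance $905.36
Installment 5: opening $905.36; interest $6.40 → $911.76; payment $182.35; balance $729.41
Installment 6: opening $729.41; interest $6.40 → $735.81; payment $147.16; balance $588.65
Installment 7: opening $588.65; interest $6.40 → $595.05; payment $130.00; balance $465.05
Installment 8: opening $465.05; interest $6.40 → $471.45; payment $130.00; balance $341.45
Installment 9: opening $341.45; interest $6.40 → $347.85; payment $130.00; balance $217.85
Installment 10: opening $217.85; interest $6.40 → $224.25; payment $130.00; balance $94.25
Installment 11: opening $94.25; interest $6.40 → $100.65; payment $100.65; balance $0.00

$100.65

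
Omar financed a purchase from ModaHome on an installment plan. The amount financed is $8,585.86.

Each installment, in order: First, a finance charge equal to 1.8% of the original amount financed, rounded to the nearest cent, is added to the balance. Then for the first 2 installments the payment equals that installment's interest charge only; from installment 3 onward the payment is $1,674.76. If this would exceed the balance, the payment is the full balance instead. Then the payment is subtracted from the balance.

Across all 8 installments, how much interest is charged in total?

# | Opening | Interest | Payment | End bal
1 | $8,585.86 | $154.55 | $154.55 | $8,585.86
2 | $8,585.86 | $154.55 | $154.55 | $8,585.86
3 | $8,585.86 | $154.55 | $1,674.76 | $7,065.65
4 | $7,065.65 | $154.55 | $1,674.76 | $5,545.44
5 | $5,545.44 | $154.55 | $1,674.76 | $4,025.23
6 | $4,025.23 | $154.55 | $1,674.76 | $2,505.02
7 | $2,505.02 | $154.55 | $1,674.76 | $984.81
8 | $984.81 | $154.55 | $1,139.36 | $0.00
Total interest: $154.55 + $154.55 + $154.55 + $154.55 + $154.55 + $154.55 + $154.55 + $154.55 = $1,236.40

$1,236.40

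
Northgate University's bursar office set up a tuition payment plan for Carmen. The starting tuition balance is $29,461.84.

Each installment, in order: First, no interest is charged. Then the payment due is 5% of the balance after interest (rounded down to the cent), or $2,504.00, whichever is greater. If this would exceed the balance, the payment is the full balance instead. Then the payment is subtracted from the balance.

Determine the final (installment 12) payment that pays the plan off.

$1,917.84

# | Opening | Payment | End bal
1 | $29,461.84 | $2,504.00 | $26,957.84
2 | $26,957.84 | $2,504.00 | $24,453.84
3 | $24,453.84 | $2,504.00 | $21,949.84
4 | $21,949.84 | $2,504.00 | $19,445.84
5 | $19,445.84 | $2,504.00 | $16,941.84
6 | $16,941.84 | $2,504.00 | $14,437.84
7 | $14,437.84 | $2,504.00 | $11,933.84
8 | $11,933.84 | $2,504.00 | $9,429.84
9 | $9,429.84 | $2,504.00 | $6,925.84
10 | $6,925.84 | $2,504.00 | $4,421.84
11 | $4,421.84 | $2,504.00 | $1,917.84
12 | $1,917.84 | $1,917.84 | $0.00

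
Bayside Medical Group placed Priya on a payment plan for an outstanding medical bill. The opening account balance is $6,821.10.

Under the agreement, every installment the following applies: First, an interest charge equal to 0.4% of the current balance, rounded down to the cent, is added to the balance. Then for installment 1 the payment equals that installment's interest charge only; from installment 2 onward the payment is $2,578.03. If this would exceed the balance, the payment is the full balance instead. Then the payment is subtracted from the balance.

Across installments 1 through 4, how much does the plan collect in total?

Installment 1: opening $6,821.10; interest $27.28 → $6,848.38; payment $27.28; balance $6,821.10
Installment 2: opening $6,821.10; interest $27.28 → $6,848.38; payment $2,578.03; balance $4,270.35
Installment 3: opening $4,270.35; interest $17.08 → $4,287.43; payment $2,578.03; balance $1,709.40
Installment 4: opening $1,709.40; interest $6.83 → $1,716.23; payment $1,716.23; balance $0.00
Total paid: $6,899.57

$6,899.57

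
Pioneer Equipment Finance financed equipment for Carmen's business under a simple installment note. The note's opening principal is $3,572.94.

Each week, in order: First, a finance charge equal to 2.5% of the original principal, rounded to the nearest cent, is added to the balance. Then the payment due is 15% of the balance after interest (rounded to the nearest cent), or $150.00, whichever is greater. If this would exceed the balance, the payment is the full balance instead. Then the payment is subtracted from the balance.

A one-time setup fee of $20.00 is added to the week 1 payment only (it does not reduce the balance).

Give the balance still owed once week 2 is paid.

$2,721.90

Week 1: opening $3,572.94; interest $89.32 → $3,662.26; payment $549.34 (+ $20.00 fee); balance $3,112.92
Week 2: opening $3,112.92; interest $89.32 → $3,202.24; payment $480.34; balance $2,721.90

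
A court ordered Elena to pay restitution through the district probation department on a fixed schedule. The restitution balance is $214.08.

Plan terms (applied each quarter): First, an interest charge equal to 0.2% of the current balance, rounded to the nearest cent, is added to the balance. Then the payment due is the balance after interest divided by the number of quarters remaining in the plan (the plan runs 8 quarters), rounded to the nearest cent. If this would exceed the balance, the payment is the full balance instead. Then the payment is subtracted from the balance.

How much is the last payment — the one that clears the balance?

# | Opening | Interest | Payment | End bal
1 | $214.08 | $0.43 | $26.81 | $187.70
2 | $187.70 | $0.38 | $26.87 | $161.21
3 | $161.21 | $0.32 | $26.92 | $134.61
4 | $134.61 | $0.27 | $26.98 | $107.90
5 | $107.90 | $0.22 | $27.03 | $81.09
6 | $81.09 | $0.16 | $27.08 | $54.17
7 | $54.17 | $0.11 | $27.14 | $27.14
8 | $27.14 | $0.05 | $27.19 | $0.00

$27.19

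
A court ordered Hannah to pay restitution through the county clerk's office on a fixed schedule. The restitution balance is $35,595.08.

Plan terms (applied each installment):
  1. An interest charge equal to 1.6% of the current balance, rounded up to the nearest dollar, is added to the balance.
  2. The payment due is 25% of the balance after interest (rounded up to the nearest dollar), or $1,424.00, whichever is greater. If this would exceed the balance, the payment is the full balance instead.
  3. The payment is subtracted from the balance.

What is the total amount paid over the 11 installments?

$37,844.08

Installment 1: opening $35,595.08; interest $570.00 → $36,165.08; payment $9,042.00; balance $27,123.08
Installment 2: opening $27,123.08; interest $434.00 → $27,557.08; payment $6,890.00; balance $20,667.08
Installment 3: opening $20,667.08; interest $331.00 → $20,998.08; payment $5,250.00; balance $15,748.08
Installment 4: opening $15,748.08; interest $252.00 → $16,000.08; payment $4,001.00; balance $11,999.08
Installment 5: opening $11,999.08; interest $192.00 → $12,191.08; payment $3,048.00; balance $9,143.08
Installment 6: opening $9,143.08; interest $147.00 → $9,290.08; payment $2,323.00; balance $6,967.08
Installment 7: opening $6,967.08; interest $112.00 → $7,079.08; payment $1,770.00; balance $5,309.08
Installment 8: opening $5,309.08; interest $85.00 → $5,394.08; payment $1,424.00; balance $3,970.08
Installment 9: opening $3,970.08; interest $64.00 → $4,034.08; payment $1,424.00; balance $2,610.08
Installment 10: opening $2,610.08; interest $42.00 → $2,652.08; payment $1,424.00; balance $1,228.08
Installment 11: opening $1,228.08; interest $20.00 → $1,248.08; payment $1,248.08; balance $0.00
Total paid: $37,844.08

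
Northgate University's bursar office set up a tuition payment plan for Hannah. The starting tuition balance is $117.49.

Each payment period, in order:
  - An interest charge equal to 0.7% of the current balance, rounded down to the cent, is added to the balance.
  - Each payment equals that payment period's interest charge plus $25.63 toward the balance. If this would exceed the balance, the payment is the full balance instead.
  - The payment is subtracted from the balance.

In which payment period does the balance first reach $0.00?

# | Opening | Interest | Payment | End bal
1 | $117.49 | $0.82 | $26.45 | $91.86
2 | $91.86 | $0.64 | $26.27 | $66.23
3 | $66.23 | $0.46 | $26.09 | $40.60
4 | $40.60 | $0.28 | $25.91 | $14.97
5 | $14.97 | $0.10 | $15.07 | $0.00
Balance reaches $0.00 in payment period 5.

5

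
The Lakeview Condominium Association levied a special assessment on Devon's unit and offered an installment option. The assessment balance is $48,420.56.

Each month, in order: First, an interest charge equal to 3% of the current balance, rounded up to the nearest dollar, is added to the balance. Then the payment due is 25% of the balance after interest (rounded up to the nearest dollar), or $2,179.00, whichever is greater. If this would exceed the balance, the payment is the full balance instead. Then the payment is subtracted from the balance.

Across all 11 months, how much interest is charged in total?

Month 1: opening $48,420.56; interest $1,453.00 → $49,873.56; payment $12,469.00; balance $37,404.56
Month 2: opening $37,404.56; interest $1,123.00 → $38,527.56; payment $9,632.00; balance $28,895.56
Month 3: opening $28,895.56; interest $867.00 → $29,762.56; payment $7,441.00; balance $22,321.56
Month 4: opening $22,321.56; interest $670.00 → $22,991.56; payment $5,748.00; balance $17,243.56
Month 5: opening $17,243.56; interest $518.00 → $17,761.56; payment $4,441.00; balance $13,320.56
Month 6: opening $13,320.56; interest $400.00 → $13,720.56; payment $3,431.00; balance $10,289.56
Month 7: opening $10,289.56; interest $309.00 → $10,598.56; payment $2,650.00; balance $7,948.56
Month 8: opening $7,948.56; interest $239.00 → $8,187.56; payment $2,179.00; balance $6,008.56
Month 9: opening $6,008.56; interest $181.00 → $6,189.56; payment $2,179.00; balance $4,010.56
Month 10: opening $4,010.56; interest $121.00 → $4,131.56; payment $2,179.00; balance $1,952.56
Month 11: opening $1,952.56; interest $59.00 → $2,011.56; payment $2,011.56; balance $0.00
Total interest: $1,453.00 + $1,123.00 + $867.00 + $670.00 + $518.00 + $400.00 + $309.00 + $239.00 + $181.00 + $121.00 + $59.00 = $5,940.00

$5,940.00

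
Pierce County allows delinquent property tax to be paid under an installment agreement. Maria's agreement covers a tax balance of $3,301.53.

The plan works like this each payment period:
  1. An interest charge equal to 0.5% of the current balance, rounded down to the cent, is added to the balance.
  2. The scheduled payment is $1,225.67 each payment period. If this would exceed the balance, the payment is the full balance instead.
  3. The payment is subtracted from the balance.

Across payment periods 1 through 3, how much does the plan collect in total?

$3,332.87

Payment period 1: opening $3,301.53; interest $16.50 → $3,318.03; payment $1,225.67; balance $2,092.36
Payment period 2: opening $2,092.36; interest $10.46 → $2,102.82; payment $1,225.67; balance $877.15
Payment period 3: opening $877.15; interest $4.38 → $881.53; payment $881.53; balance $0.00
Total paid: $3,332.87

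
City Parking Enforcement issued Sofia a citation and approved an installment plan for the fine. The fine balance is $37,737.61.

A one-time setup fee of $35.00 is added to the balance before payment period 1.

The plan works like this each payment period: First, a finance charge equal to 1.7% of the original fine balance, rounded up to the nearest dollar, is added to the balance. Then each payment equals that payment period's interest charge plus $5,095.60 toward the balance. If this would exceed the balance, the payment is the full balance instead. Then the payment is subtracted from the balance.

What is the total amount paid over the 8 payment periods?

$42,908.61

# | Opening | Interest | Payment | End bal
1 | $37,772.61 | $642.00 | $5,737.60 | $32,677.01
2 | $32,677.01 | $642.00 | $5,737.60 | $27,581.41
3 | $27,581.41 | $642.00 | $5,737.60 | $22,485.81
4 | $22,485.81 | $642.00 | $5,737.60 | $17,390.21
5 | $17,390.21 | $642.00 | $5,737.60 | $12,294.61
6 | $12,294.61 | $642.00 | $5,737.60 | $7,199.01
7 | $7,199.01 | $642.00 | $5,737.60 | $2,103.41
8 | $2,103.41 | $642.00 | $2,745.41 | $0.00
Total paid: $42,908.61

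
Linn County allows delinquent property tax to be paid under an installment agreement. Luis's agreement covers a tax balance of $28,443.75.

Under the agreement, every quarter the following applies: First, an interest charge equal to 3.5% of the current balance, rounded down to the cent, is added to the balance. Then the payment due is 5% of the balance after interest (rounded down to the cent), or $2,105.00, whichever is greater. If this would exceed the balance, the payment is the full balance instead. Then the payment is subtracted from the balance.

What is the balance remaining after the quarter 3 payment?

Quarter 1: $28,443.75 +$995.53 interest = $29,439.28; pay $2,105.00 → $27,334.28
Quarter 2: $27,334.28 +$956.69 interest = $28,290.97; pay $2,105.00 → $26,185.97
Quarter 3: $26,185.97 +$916.50 interest = $27,102.47; pay $2,105.00 → $24,997.47

$24,997.47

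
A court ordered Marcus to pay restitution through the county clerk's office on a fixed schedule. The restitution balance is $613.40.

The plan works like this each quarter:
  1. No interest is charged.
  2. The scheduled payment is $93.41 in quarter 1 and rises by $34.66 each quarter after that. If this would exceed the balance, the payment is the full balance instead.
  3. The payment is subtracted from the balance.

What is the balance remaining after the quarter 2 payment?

$391.92

Quarter 1: opening $613.40; payment $93.41; balance $519.99
Quarter 2: opening $519.99; payment $128.07; balance $391.92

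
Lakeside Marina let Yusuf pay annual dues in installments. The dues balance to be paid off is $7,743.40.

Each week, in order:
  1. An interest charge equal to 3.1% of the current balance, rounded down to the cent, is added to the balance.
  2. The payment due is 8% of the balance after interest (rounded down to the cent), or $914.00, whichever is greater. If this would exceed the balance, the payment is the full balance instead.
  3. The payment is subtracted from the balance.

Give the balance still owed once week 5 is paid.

Week 1: opening $7,743.40; interest $240.04 → $7,983.44; payment $914.00; balance $7,069.44
Week 2: opening $7,069.44; interest $219.15 → $7,288.59; payment $914.00; balance $6,374.59
Week 3: opening $6,374.59; interest $197.61 → $6,572.20; payment $914.00; balance $5,658.20
Week 4: opening $5,658.20; interest $175.40 → $5,833.60; payment $914.00; balance $4,919.60
Week 5: opening $4,919.60; interest $152.50 → $5,072.10; payment $914.00; balance $4,158.10

$4,158.10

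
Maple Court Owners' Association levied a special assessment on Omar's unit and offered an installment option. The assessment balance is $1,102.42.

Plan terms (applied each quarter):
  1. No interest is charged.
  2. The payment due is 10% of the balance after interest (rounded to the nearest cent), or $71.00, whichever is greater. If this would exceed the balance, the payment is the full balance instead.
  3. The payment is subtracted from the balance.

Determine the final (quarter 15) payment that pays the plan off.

$11.96

Quarter 1: $1,102.42 − $110.24 → $992.18
Quarter 2: $992.18 − $99.22 → $892.96
Quarter 3: $892.96 − $89.30 → $803.66
Quarter 4: $803.66 − $80.37 → $723.29
Quarter 5: $723.29 − $72.33 → $650.96
Quarter 6: $650.96 − $71.00 → $579.96
Quarter 7: $579.96 − $71.00 → $508.96
Quarter 8: $508.96 − $71.00 → $437.96
Quarter 9: $437.96 − $71.00 → $366.96
Quarter 10: $366.96 − $71.00 → $295.96
Quarter 11: $295.96 − $71.00 → $224.96
Quarter 12: $224.96 − $71.00 → $153.96
Quarter 13: $153.96 − $71.00 → $82.96
Quarter 14: $82.96 − $71.00 → $11.96
Quarter 15: $11.96 − $11.96 → $0.00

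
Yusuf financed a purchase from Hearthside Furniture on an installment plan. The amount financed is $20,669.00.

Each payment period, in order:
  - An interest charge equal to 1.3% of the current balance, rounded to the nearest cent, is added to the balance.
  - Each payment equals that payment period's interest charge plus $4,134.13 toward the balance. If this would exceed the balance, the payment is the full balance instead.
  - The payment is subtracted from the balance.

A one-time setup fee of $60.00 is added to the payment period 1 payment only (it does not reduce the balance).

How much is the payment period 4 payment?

$4,241.60

Payment period 1: $20,669.00 +$268.70 interest = $20,937.70; pay $4,402.83 (+ $60.00 fee) → $16,534.87
Payment period 2: $16,534.87 +$214.95 interest = $16,749.82; pay $4,349.08 → $12,400.74
Payment period 3: $12,400.74 +$161.21 interest = $12,561.95; pay $4,295.34 → $8,266.61
Payment period 4: $8,266.61 +$107.47 interest = $8,374.08; pay $4,241.60 → $4,132.48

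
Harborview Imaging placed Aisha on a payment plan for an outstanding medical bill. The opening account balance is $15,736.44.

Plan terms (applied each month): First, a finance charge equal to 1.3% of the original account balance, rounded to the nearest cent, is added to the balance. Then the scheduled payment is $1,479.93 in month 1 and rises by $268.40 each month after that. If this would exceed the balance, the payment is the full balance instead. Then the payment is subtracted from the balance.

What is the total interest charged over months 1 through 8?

Month 1: $15,736.44 +$204.57 interest = $15,941.01; pay $1,479.93 → $14,461.08
Month 2: $14,461.08 +$204.57 interest = $14,665.65; pay $1,748.33 → $12,917.32
Month 3: $12,917.32 +$204.57 interest = $13,121.89; pay $2,016.73 → $11,105.16
Month 4: $11,105.16 +$204.57 interest = $11,309.73; pay $2,285.13 → $9,024.60
Month 5: $9,024.60 +$204.57 interest = $9,229.17; pay $2,553.53 → $6,675.64
Month 6: $6,675.64 +$204.57 interest = $6,880.21; pay $2,821.93 → $4,058.28
Month 7: $4,058.28 +$204.57 interest = $4,262.85; pay $3,090.33 → $1,172.52
Month 8: $1,172.52 +$204.57 interest = $1,377.09; pay $1,377.09 → $0.00
Total interest: $204.57 + $204.57 + $204.57 + $204.57 + $204.57 + $204.57 + $204.57 + $204.57 = $1,636.56

$1,636.56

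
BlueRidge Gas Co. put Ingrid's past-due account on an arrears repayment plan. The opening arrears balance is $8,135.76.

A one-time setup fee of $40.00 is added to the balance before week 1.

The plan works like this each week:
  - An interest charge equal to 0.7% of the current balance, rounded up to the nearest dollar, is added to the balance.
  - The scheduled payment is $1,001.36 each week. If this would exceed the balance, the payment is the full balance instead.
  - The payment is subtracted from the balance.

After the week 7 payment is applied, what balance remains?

# | Opening | Interest | Payment | End bal
1 | $8,175.76 | $58.00 | $1,001.36 | $7,232.40
2 | $7,232.40 | $51.00 | $1,001.36 | $6,282.04
3 | $6,282.04 | $44.00 | $1,001.36 | $5,324.68
4 | $5,324.68 | $38.00 | $1,001.36 | $4,361.32
5 | $4,361.32 | $31.00 | $1,001.36 | $3,390.96
6 | $3,390.96 | $24.00 | $1,001.36 | $2,413.60
7 | $2,413.60 | $17.00 | $1,001.36 | $1,429.24

$1,429.24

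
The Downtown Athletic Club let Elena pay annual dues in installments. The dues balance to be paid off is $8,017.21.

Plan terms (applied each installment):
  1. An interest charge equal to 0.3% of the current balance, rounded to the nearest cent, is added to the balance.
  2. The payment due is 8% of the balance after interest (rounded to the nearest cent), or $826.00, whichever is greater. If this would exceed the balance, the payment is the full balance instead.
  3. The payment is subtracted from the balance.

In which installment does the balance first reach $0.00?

# | Opening | Interest | Payment | End bal
1 | $8,017.21 | $24.05 | $826.00 | $7,215.26
2 | $7,215.26 | $21.65 | $826.00 | $6,410.91
3 | $6,410.91 | $19.23 | $826.00 | $5,604.14
4 | $5,604.14 | $16.81 | $826.00 | $4,794.95
5 | $4,794.95 | $14.38 | $826.00 | $3,983.33
6 | $3,983.33 | $11.95 | $826.00 | $3,169.28
7 | $3,169.28 | $9.51 | $826.00 | $2,352.79
8 | $2,352.79 | $7.06 | $826.00 | $1,533.85
9 | $1,533.85 | $4.60 | $826.00 | $712.45
10 | $712.45 | $2.14 | $714.59 | $0.00
Balance reaches $0.00 in installment 10.

10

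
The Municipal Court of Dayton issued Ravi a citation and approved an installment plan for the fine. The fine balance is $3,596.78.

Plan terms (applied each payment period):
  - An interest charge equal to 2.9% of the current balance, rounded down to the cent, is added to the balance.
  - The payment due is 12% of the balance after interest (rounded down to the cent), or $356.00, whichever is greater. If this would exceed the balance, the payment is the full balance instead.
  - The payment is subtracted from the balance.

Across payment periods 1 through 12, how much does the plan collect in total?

Payment period 1: opening $3,596.78; interest $104.30 → $3,701.08; payment $444.12; balance $3,256.96
Payment period 2: opening $3,256.96; interest $94.45 → $3,351.41; payment $402.16; balance $2,949.25
Payment period 3: opening $2,949.25; interest $85.52 → $3,034.77; payment $364.17; balance $2,670.60
Payment period 4: opening $2,670.60; interest $77.44 → $2,748.04; payment $356.00; balance $2,392.04
Payment period 5: opening $2,392.04; interest $69.36 → $2,461.40; payment $356.00; balance $2,105.40
Payment period 6: opening $2,105.40; interest $61.05 → $2,166.45; payment $356.00; balance $1,810.45
Payment period 7: opening $1,810.45; interest $52.50 → $1,862.95; payment $356.00; balance $1,506.95
Payment period 8: opening $1,506.95; interest $43.70 → $1,550.65; payment $356.00; balance $1,194.65
Payment period 9: opening $1,194.65; interest $34.64 → $1,229.29; payment $356.00; balance $873.29
Payment period 10: opening $873.29; interest $25.32 → $898.61; payment $356.00; balance $542.61
Payment period 11: opening $542.61; interest $15.73 → $558.34; payment $356.00; balance $202.34
Payment period 12: opening $202.34; interest $5.86 → $208.20; payment $208.20; balance $0.00
Total paid: $4,266.65

$4,266.65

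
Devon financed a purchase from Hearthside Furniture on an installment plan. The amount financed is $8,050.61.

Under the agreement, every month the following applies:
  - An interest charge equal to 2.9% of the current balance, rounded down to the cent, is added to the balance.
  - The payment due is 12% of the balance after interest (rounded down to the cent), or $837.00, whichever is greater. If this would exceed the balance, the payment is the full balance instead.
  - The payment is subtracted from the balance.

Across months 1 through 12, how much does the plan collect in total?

$9,498.72

Month 1: $8,050.61 +$233.46 interest = $8,284.07; pay $994.08 → $7,289.99
Month 2: $7,289.99 +$211.40 interest = $7,501.39; pay $900.16 → $6,601.23
Month 3: $6,601.23 +$191.43 interest = $6,792.66; pay $837.00 → $5,955.66
Month 4: $5,955.66 +$172.71 interest = $6,128.37; pay $837.00 → $5,291.37
Month 5: $5,291.37 +$153.44 interest = $5,444.81; pay $837.00 → $4,607.81
Month 6: $4,607.81 +$133.62 interest = $4,741.43; pay $837.00 → $3,904.43
Month 7: $3,904.43 +$113.22 interest = $4,017.65; pay $837.00 → $3,180.65
Month 8: $3,180.65 +$92.23 interest = $3,272.88; pay $837.00 → $2,435.88
Month 9: $2,435.88 +$70.64 interest = $2,506.52; pay $837.00 → $1,669.52
Month 10: $1,669.52 +$48.41 interest = $1,717.93; pay $837.00 → $880.93
Month 11: $880.93 +$25.54 interest = $906.47; pay $837.00 → $69.47
Month 12: $69.47 +$2.01 interest = $71.48; pay $71.48 → $0.00
Total paid: $9,498.72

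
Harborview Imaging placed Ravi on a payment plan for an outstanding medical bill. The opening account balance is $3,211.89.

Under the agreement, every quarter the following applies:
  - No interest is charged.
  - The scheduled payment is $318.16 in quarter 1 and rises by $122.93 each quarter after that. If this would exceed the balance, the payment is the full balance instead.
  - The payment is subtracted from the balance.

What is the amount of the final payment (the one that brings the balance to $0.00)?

$391.79

# | Opening | Payment | End bal
1 | $3,211.89 | $318.16 | $2,893.73
2 | $2,893.73 | $441.09 | $2,452.64
3 | $2,452.64 | $564.02 | $1,888.62
4 | $1,888.62 | $686.95 | $1,201.67
5 | $1,201.67 | $809.88 | $391.79
6 | $391.79 | $391.79 | $0.00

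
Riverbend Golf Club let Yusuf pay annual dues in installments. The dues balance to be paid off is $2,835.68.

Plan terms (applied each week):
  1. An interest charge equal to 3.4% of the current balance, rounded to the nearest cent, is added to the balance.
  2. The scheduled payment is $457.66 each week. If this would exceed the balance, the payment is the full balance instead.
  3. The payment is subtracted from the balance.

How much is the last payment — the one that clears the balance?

Week 1: $2,835.68 +$96.41 interest = $2,932.09; pay $457.66 → $2,474.43
Week 2: $2,474.43 +$84.13 interest = $2,558.56; pay $457.66 → $2,100.90
Week 3: $2,100.90 +$71.43 interest = $2,172.33; pay $457.66 → $1,714.67
Week 4: $1,714.67 +$58.30 interest = $1,772.97; pay $457.66 → $1,315.31
Week 5: $1,315.31 +$44.72 interest = $1,360.03; pay $457.66 → $902.37
Week 6: $902.37 +$30.68 interest = $933.05; pay $457.66 → $475.39
Week 7: $475.39 +$16.16 interest = $491.55; pay $457.66 → $33.89
Week 8: $33.89 +$1.15 interest = $35.04; pay $35.04 → $0.00

$35.04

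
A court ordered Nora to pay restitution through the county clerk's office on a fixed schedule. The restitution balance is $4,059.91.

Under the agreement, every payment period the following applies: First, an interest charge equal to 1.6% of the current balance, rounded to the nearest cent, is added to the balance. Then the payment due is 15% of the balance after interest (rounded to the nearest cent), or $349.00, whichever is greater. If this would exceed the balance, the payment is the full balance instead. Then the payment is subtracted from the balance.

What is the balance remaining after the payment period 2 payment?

$3,027.90

Payment period 1: opening $4,059.91; interest $64.96 → $4,124.87; payment $618.73; balance $3,506.14
Payment period 2: opening $3,506.14; interest $56.10 → $3,562.24; payment $534.34; balance $3,027.90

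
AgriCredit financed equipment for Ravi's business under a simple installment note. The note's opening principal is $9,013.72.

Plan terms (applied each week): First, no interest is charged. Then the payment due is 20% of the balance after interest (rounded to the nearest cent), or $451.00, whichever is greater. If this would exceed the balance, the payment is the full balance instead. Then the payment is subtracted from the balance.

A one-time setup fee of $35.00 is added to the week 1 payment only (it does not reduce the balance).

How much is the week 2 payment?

$1,442.20

# | Opening | Payment | Fee | End bal
1 | $9,013.72 | $1,802.74 | $35.00 | $7,210.98
2 | $7,210.98 | $1,442.20 | — | $5,768.78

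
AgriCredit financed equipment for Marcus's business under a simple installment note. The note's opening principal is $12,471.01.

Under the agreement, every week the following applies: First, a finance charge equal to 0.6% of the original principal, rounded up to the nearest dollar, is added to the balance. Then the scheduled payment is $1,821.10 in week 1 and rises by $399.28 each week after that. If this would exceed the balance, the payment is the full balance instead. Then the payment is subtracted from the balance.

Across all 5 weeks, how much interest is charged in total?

Week 1: $12,471.01 +$75.00 interest = $12,546.01; pay $1,821.10 → $10,724.91
Week 2: $10,724.91 +$75.00 interest = $10,799.91; pay $2,220.38 → $8,579.53
Week 3: $8,579.53 +$75.00 interest = $8,654.53; pay $2,619.66 → $6,034.87
Week 4: $6,034.87 +$75.00 interest = $6,109.87; pay $3,018.94 → $3,090.93
Week 5: $3,090.93 +$75.00 interest = $3,165.93; pay $3,165.93 → $0.00
Total interest: $75.00 + $75.00 + $75.00 + $75.00 + $75.00 = $375.00

$375.00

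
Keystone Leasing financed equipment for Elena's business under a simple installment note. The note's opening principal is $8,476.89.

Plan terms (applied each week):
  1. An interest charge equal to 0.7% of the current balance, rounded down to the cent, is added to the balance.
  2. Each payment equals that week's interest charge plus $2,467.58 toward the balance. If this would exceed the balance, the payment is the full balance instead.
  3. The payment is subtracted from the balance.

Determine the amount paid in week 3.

$2,492.37

Week 1: opening $8,476.89; interest $59.33 → $8,536.22; payment $2,526.91; balance $6,009.31
Week 2: opening $6,009.31; interest $42.06 → $6,051.37; payment $2,509.64; balance $3,541.73
Week 3: opening $3,541.73; interest $24.79 → $3,566.52; payment $2,492.37; balance $1,074.15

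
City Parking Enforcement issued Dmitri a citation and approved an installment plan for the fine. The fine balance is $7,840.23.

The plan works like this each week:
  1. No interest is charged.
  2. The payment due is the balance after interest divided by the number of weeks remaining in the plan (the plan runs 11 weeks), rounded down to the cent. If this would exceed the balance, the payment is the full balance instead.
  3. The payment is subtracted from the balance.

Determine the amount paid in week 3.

$712.75

# | Opening | Payment | End bal
1 | $7,840.23 | $712.74 | $7,127.49
2 | $7,127.49 | $712.74 | $6,414.75
3 | $6,414.75 | $712.75 | $5,702.00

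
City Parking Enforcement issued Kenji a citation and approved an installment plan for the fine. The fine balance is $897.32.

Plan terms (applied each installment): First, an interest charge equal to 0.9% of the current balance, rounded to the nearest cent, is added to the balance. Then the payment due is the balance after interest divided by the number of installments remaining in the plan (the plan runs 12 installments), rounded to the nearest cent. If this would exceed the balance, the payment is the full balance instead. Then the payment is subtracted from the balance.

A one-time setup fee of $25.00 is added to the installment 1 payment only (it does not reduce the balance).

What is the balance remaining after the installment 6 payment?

Installment 1: opening $897.32; interest $8.08 → $905.40; payment $75.45 (+ $25.00 fee); balance $829.95
Installment 2: opening $829.95; interest $7.47 → $837.42; payment $76.13; balance $761.29
Installment 3: opening $761.29; interest $6.85 → $768.14; payment $76.81; balance $691.33
Installment 4: opening $691.33; interest $6.22 → $697.55; payment $77.51; balance $620.04
Installment 5: opening $620.04; interest $5.58 → $625.62; payment $78.20; balance $547.42
Installment 6: opening $547.42; interest $4.93 → $552.35; payment $78.91; balance $473.44

$473.44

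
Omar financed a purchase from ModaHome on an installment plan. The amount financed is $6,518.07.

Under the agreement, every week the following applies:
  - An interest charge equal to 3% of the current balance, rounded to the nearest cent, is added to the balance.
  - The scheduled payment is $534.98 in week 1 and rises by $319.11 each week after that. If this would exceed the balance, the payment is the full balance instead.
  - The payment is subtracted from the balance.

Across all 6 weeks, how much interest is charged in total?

$818.43

# | Opening | Interest | Payment | End bal
1 | $6,518.07 | $195.54 | $534.98 | $6,178.63
2 | $6,178.63 | $185.36 | $854.09 | $5,509.90
3 | $5,509.90 | $165.30 | $1,173.20 | $4,502.00
4 | $4,502.00 | $135.06 | $1,492.31 | $3,144.75
5 | $3,144.75 | $94.34 | $1,811.42 | $1,427.67
6 | $1,427.67 | $42.83 | $1,470.50 | $0.00
Total interest: $195.54 + $185.36 + $165.30 + $135.06 + $94.34 + $42.83 = $818.43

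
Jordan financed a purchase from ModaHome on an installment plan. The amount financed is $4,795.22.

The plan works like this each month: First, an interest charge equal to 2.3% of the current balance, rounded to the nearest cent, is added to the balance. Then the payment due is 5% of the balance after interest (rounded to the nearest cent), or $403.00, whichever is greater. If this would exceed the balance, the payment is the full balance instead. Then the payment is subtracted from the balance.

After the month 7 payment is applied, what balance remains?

Month 1: $4,795.22 +$110.29 interest = $4,905.51; pay $403.00 → $4,502.51
Month 2: $4,502.51 +$103.56 interest = $4,606.07; pay $403.00 → $4,203.07
Month 3: $4,203.07 +$96.67 interest = $4,299.74; pay $403.00 → $3,896.74
Month 4: $3,896.74 +$89.63 interest = $3,986.37; pay $403.00 → $3,583.37
Month 5: $3,583.37 +$82.42 interest = $3,665.79; pay $403.00 → $3,262.79
Month 6: $3,262.79 +$75.04 interest = $3,337.83; pay $403.00 → $2,934.83
Month 7: $2,934.83 +$67.50 interest = $3,002.33; pay $403.00 → $2,599.33

$2,599.33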